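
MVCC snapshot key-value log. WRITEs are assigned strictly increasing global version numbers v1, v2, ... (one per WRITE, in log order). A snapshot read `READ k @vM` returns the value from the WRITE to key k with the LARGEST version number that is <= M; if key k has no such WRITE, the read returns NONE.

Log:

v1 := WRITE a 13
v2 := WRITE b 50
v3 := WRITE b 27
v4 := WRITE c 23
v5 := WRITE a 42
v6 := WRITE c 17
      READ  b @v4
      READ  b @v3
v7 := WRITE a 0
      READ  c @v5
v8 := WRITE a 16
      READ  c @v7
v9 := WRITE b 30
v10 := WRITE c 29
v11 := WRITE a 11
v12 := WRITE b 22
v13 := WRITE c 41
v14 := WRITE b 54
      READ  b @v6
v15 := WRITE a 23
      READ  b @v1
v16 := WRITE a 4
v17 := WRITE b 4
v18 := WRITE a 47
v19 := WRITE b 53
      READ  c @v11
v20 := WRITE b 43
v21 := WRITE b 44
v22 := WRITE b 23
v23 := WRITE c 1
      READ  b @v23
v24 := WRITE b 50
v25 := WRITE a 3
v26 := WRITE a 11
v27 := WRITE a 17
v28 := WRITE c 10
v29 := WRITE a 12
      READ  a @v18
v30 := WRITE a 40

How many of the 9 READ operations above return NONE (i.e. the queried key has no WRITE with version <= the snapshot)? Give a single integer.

Answer: 1

Derivation:
v1: WRITE a=13  (a history now [(1, 13)])
v2: WRITE b=50  (b history now [(2, 50)])
v3: WRITE b=27  (b history now [(2, 50), (3, 27)])
v4: WRITE c=23  (c history now [(4, 23)])
v5: WRITE a=42  (a history now [(1, 13), (5, 42)])
v6: WRITE c=17  (c history now [(4, 23), (6, 17)])
READ b @v4: history=[(2, 50), (3, 27)] -> pick v3 -> 27
READ b @v3: history=[(2, 50), (3, 27)] -> pick v3 -> 27
v7: WRITE a=0  (a history now [(1, 13), (5, 42), (7, 0)])
READ c @v5: history=[(4, 23), (6, 17)] -> pick v4 -> 23
v8: WRITE a=16  (a history now [(1, 13), (5, 42), (7, 0), (8, 16)])
READ c @v7: history=[(4, 23), (6, 17)] -> pick v6 -> 17
v9: WRITE b=30  (b history now [(2, 50), (3, 27), (9, 30)])
v10: WRITE c=29  (c history now [(4, 23), (6, 17), (10, 29)])
v11: WRITE a=11  (a history now [(1, 13), (5, 42), (7, 0), (8, 16), (11, 11)])
v12: WRITE b=22  (b history now [(2, 50), (3, 27), (9, 30), (12, 22)])
v13: WRITE c=41  (c history now [(4, 23), (6, 17), (10, 29), (13, 41)])
v14: WRITE b=54  (b history now [(2, 50), (3, 27), (9, 30), (12, 22), (14, 54)])
READ b @v6: history=[(2, 50), (3, 27), (9, 30), (12, 22), (14, 54)] -> pick v3 -> 27
v15: WRITE a=23  (a history now [(1, 13), (5, 42), (7, 0), (8, 16), (11, 11), (15, 23)])
READ b @v1: history=[(2, 50), (3, 27), (9, 30), (12, 22), (14, 54)] -> no version <= 1 -> NONE
v16: WRITE a=4  (a history now [(1, 13), (5, 42), (7, 0), (8, 16), (11, 11), (15, 23), (16, 4)])
v17: WRITE b=4  (b history now [(2, 50), (3, 27), (9, 30), (12, 22), (14, 54), (17, 4)])
v18: WRITE a=47  (a history now [(1, 13), (5, 42), (7, 0), (8, 16), (11, 11), (15, 23), (16, 4), (18, 47)])
v19: WRITE b=53  (b history now [(2, 50), (3, 27), (9, 30), (12, 22), (14, 54), (17, 4), (19, 53)])
READ c @v11: history=[(4, 23), (6, 17), (10, 29), (13, 41)] -> pick v10 -> 29
v20: WRITE b=43  (b history now [(2, 50), (3, 27), (9, 30), (12, 22), (14, 54), (17, 4), (19, 53), (20, 43)])
v21: WRITE b=44  (b history now [(2, 50), (3, 27), (9, 30), (12, 22), (14, 54), (17, 4), (19, 53), (20, 43), (21, 44)])
v22: WRITE b=23  (b history now [(2, 50), (3, 27), (9, 30), (12, 22), (14, 54), (17, 4), (19, 53), (20, 43), (21, 44), (22, 23)])
v23: WRITE c=1  (c history now [(4, 23), (6, 17), (10, 29), (13, 41), (23, 1)])
READ b @v23: history=[(2, 50), (3, 27), (9, 30), (12, 22), (14, 54), (17, 4), (19, 53), (20, 43), (21, 44), (22, 23)] -> pick v22 -> 23
v24: WRITE b=50  (b history now [(2, 50), (3, 27), (9, 30), (12, 22), (14, 54), (17, 4), (19, 53), (20, 43), (21, 44), (22, 23), (24, 50)])
v25: WRITE a=3  (a history now [(1, 13), (5, 42), (7, 0), (8, 16), (11, 11), (15, 23), (16, 4), (18, 47), (25, 3)])
v26: WRITE a=11  (a history now [(1, 13), (5, 42), (7, 0), (8, 16), (11, 11), (15, 23), (16, 4), (18, 47), (25, 3), (26, 11)])
v27: WRITE a=17  (a history now [(1, 13), (5, 42), (7, 0), (8, 16), (11, 11), (15, 23), (16, 4), (18, 47), (25, 3), (26, 11), (27, 17)])
v28: WRITE c=10  (c history now [(4, 23), (6, 17), (10, 29), (13, 41), (23, 1), (28, 10)])
v29: WRITE a=12  (a history now [(1, 13), (5, 42), (7, 0), (8, 16), (11, 11), (15, 23), (16, 4), (18, 47), (25, 3), (26, 11), (27, 17), (29, 12)])
READ a @v18: history=[(1, 13), (5, 42), (7, 0), (8, 16), (11, 11), (15, 23), (16, 4), (18, 47), (25, 3), (26, 11), (27, 17), (29, 12)] -> pick v18 -> 47
v30: WRITE a=40  (a history now [(1, 13), (5, 42), (7, 0), (8, 16), (11, 11), (15, 23), (16, 4), (18, 47), (25, 3), (26, 11), (27, 17), (29, 12), (30, 40)])
Read results in order: ['27', '27', '23', '17', '27', 'NONE', '29', '23', '47']
NONE count = 1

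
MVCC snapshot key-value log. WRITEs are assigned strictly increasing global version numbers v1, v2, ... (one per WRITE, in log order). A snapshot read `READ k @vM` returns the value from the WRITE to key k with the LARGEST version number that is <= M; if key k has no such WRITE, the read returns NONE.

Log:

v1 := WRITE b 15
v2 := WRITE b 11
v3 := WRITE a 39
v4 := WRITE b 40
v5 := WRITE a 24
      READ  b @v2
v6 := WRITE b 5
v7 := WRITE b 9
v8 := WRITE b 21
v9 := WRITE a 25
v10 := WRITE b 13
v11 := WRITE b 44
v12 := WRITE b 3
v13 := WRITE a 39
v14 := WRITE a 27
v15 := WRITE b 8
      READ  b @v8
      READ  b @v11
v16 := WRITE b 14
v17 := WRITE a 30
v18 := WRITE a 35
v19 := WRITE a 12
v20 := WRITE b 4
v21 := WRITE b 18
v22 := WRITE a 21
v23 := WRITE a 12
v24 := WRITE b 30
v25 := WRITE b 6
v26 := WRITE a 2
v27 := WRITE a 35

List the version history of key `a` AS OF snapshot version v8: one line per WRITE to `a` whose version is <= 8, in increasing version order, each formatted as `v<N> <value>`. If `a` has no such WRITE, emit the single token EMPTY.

Scan writes for key=a with version <= 8:
  v1 WRITE b 15 -> skip
  v2 WRITE b 11 -> skip
  v3 WRITE a 39 -> keep
  v4 WRITE b 40 -> skip
  v5 WRITE a 24 -> keep
  v6 WRITE b 5 -> skip
  v7 WRITE b 9 -> skip
  v8 WRITE b 21 -> skip
  v9 WRITE a 25 -> drop (> snap)
  v10 WRITE b 13 -> skip
  v11 WRITE b 44 -> skip
  v12 WRITE b 3 -> skip
  v13 WRITE a 39 -> drop (> snap)
  v14 WRITE a 27 -> drop (> snap)
  v15 WRITE b 8 -> skip
  v16 WRITE b 14 -> skip
  v17 WRITE a 30 -> drop (> snap)
  v18 WRITE a 35 -> drop (> snap)
  v19 WRITE a 12 -> drop (> snap)
  v20 WRITE b 4 -> skip
  v21 WRITE b 18 -> skip
  v22 WRITE a 21 -> drop (> snap)
  v23 WRITE a 12 -> drop (> snap)
  v24 WRITE b 30 -> skip
  v25 WRITE b 6 -> skip
  v26 WRITE a 2 -> drop (> snap)
  v27 WRITE a 35 -> drop (> snap)
Collected: [(3, 39), (5, 24)]

Answer: v3 39
v5 24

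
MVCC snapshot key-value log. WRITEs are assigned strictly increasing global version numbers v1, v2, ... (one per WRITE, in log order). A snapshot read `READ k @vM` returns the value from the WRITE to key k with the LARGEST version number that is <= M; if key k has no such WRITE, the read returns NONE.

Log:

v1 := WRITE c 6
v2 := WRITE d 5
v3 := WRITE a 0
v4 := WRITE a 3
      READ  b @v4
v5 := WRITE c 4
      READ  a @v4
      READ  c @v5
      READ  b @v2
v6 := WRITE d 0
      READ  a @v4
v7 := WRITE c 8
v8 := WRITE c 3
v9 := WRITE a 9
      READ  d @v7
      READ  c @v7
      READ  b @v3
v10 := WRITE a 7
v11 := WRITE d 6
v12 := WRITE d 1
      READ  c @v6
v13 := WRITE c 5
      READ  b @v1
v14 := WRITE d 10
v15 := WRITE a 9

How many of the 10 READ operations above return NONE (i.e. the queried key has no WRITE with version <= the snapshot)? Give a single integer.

v1: WRITE c=6  (c history now [(1, 6)])
v2: WRITE d=5  (d history now [(2, 5)])
v3: WRITE a=0  (a history now [(3, 0)])
v4: WRITE a=3  (a history now [(3, 0), (4, 3)])
READ b @v4: history=[] -> no version <= 4 -> NONE
v5: WRITE c=4  (c history now [(1, 6), (5, 4)])
READ a @v4: history=[(3, 0), (4, 3)] -> pick v4 -> 3
READ c @v5: history=[(1, 6), (5, 4)] -> pick v5 -> 4
READ b @v2: history=[] -> no version <= 2 -> NONE
v6: WRITE d=0  (d history now [(2, 5), (6, 0)])
READ a @v4: history=[(3, 0), (4, 3)] -> pick v4 -> 3
v7: WRITE c=8  (c history now [(1, 6), (5, 4), (7, 8)])
v8: WRITE c=3  (c history now [(1, 6), (5, 4), (7, 8), (8, 3)])
v9: WRITE a=9  (a history now [(3, 0), (4, 3), (9, 9)])
READ d @v7: history=[(2, 5), (6, 0)] -> pick v6 -> 0
READ c @v7: history=[(1, 6), (5, 4), (7, 8), (8, 3)] -> pick v7 -> 8
READ b @v3: history=[] -> no version <= 3 -> NONE
v10: WRITE a=7  (a history now [(3, 0), (4, 3), (9, 9), (10, 7)])
v11: WRITE d=6  (d history now [(2, 5), (6, 0), (11, 6)])
v12: WRITE d=1  (d history now [(2, 5), (6, 0), (11, 6), (12, 1)])
READ c @v6: history=[(1, 6), (5, 4), (7, 8), (8, 3)] -> pick v5 -> 4
v13: WRITE c=5  (c history now [(1, 6), (5, 4), (7, 8), (8, 3), (13, 5)])
READ b @v1: history=[] -> no version <= 1 -> NONE
v14: WRITE d=10  (d history now [(2, 5), (6, 0), (11, 6), (12, 1), (14, 10)])
v15: WRITE a=9  (a history now [(3, 0), (4, 3), (9, 9), (10, 7), (15, 9)])
Read results in order: ['NONE', '3', '4', 'NONE', '3', '0', '8', 'NONE', '4', 'NONE']
NONE count = 4

Answer: 4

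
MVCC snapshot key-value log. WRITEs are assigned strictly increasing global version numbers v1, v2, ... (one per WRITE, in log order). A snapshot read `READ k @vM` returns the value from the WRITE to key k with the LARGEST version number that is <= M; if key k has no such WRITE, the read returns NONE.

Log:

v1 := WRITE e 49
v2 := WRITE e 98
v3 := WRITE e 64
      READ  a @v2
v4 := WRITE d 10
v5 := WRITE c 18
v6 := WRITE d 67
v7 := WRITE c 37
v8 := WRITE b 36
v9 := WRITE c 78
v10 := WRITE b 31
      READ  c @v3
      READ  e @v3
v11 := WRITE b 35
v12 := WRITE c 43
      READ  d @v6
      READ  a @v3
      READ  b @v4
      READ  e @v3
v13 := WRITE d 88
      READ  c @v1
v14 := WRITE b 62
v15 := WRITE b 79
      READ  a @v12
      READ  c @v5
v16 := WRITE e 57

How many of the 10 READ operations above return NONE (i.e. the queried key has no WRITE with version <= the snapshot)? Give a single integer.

Answer: 6

Derivation:
v1: WRITE e=49  (e history now [(1, 49)])
v2: WRITE e=98  (e history now [(1, 49), (2, 98)])
v3: WRITE e=64  (e history now [(1, 49), (2, 98), (3, 64)])
READ a @v2: history=[] -> no version <= 2 -> NONE
v4: WRITE d=10  (d history now [(4, 10)])
v5: WRITE c=18  (c history now [(5, 18)])
v6: WRITE d=67  (d history now [(4, 10), (6, 67)])
v7: WRITE c=37  (c history now [(5, 18), (7, 37)])
v8: WRITE b=36  (b history now [(8, 36)])
v9: WRITE c=78  (c history now [(5, 18), (7, 37), (9, 78)])
v10: WRITE b=31  (b history now [(8, 36), (10, 31)])
READ c @v3: history=[(5, 18), (7, 37), (9, 78)] -> no version <= 3 -> NONE
READ e @v3: history=[(1, 49), (2, 98), (3, 64)] -> pick v3 -> 64
v11: WRITE b=35  (b history now [(8, 36), (10, 31), (11, 35)])
v12: WRITE c=43  (c history now [(5, 18), (7, 37), (9, 78), (12, 43)])
READ d @v6: history=[(4, 10), (6, 67)] -> pick v6 -> 67
READ a @v3: history=[] -> no version <= 3 -> NONE
READ b @v4: history=[(8, 36), (10, 31), (11, 35)] -> no version <= 4 -> NONE
READ e @v3: history=[(1, 49), (2, 98), (3, 64)] -> pick v3 -> 64
v13: WRITE d=88  (d history now [(4, 10), (6, 67), (13, 88)])
READ c @v1: history=[(5, 18), (7, 37), (9, 78), (12, 43)] -> no version <= 1 -> NONE
v14: WRITE b=62  (b history now [(8, 36), (10, 31), (11, 35), (14, 62)])
v15: WRITE b=79  (b history now [(8, 36), (10, 31), (11, 35), (14, 62), (15, 79)])
READ a @v12: history=[] -> no version <= 12 -> NONE
READ c @v5: history=[(5, 18), (7, 37), (9, 78), (12, 43)] -> pick v5 -> 18
v16: WRITE e=57  (e history now [(1, 49), (2, 98), (3, 64), (16, 57)])
Read results in order: ['NONE', 'NONE', '64', '67', 'NONE', 'NONE', '64', 'NONE', 'NONE', '18']
NONE count = 6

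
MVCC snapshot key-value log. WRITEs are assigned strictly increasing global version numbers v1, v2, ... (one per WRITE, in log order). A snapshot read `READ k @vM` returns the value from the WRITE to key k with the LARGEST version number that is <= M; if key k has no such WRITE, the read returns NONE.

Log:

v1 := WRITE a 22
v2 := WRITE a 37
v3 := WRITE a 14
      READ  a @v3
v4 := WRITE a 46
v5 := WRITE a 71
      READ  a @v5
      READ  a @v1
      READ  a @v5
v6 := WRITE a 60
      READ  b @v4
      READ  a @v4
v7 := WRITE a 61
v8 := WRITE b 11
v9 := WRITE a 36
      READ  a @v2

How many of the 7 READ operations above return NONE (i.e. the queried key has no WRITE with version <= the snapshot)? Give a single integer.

v1: WRITE a=22  (a history now [(1, 22)])
v2: WRITE a=37  (a history now [(1, 22), (2, 37)])
v3: WRITE a=14  (a history now [(1, 22), (2, 37), (3, 14)])
READ a @v3: history=[(1, 22), (2, 37), (3, 14)] -> pick v3 -> 14
v4: WRITE a=46  (a history now [(1, 22), (2, 37), (3, 14), (4, 46)])
v5: WRITE a=71  (a history now [(1, 22), (2, 37), (3, 14), (4, 46), (5, 71)])
READ a @v5: history=[(1, 22), (2, 37), (3, 14), (4, 46), (5, 71)] -> pick v5 -> 71
READ a @v1: history=[(1, 22), (2, 37), (3, 14), (4, 46), (5, 71)] -> pick v1 -> 22
READ a @v5: history=[(1, 22), (2, 37), (3, 14), (4, 46), (5, 71)] -> pick v5 -> 71
v6: WRITE a=60  (a history now [(1, 22), (2, 37), (3, 14), (4, 46), (5, 71), (6, 60)])
READ b @v4: history=[] -> no version <= 4 -> NONE
READ a @v4: history=[(1, 22), (2, 37), (3, 14), (4, 46), (5, 71), (6, 60)] -> pick v4 -> 46
v7: WRITE a=61  (a history now [(1, 22), (2, 37), (3, 14), (4, 46), (5, 71), (6, 60), (7, 61)])
v8: WRITE b=11  (b history now [(8, 11)])
v9: WRITE a=36  (a history now [(1, 22), (2, 37), (3, 14), (4, 46), (5, 71), (6, 60), (7, 61), (9, 36)])
READ a @v2: history=[(1, 22), (2, 37), (3, 14), (4, 46), (5, 71), (6, 60), (7, 61), (9, 36)] -> pick v2 -> 37
Read results in order: ['14', '71', '22', '71', 'NONE', '46', '37']
NONE count = 1

Answer: 1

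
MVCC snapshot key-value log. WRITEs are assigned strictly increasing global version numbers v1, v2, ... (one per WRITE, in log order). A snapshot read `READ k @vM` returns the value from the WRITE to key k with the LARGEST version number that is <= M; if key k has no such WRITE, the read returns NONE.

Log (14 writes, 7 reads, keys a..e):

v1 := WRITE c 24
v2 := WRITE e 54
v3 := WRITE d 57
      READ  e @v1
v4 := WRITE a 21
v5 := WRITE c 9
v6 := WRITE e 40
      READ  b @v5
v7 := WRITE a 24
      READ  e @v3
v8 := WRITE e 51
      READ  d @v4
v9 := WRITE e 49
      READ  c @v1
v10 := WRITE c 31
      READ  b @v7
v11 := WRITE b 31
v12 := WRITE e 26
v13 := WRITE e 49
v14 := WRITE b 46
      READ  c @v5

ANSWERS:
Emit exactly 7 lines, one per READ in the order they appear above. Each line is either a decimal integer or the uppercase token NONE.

v1: WRITE c=24  (c history now [(1, 24)])
v2: WRITE e=54  (e history now [(2, 54)])
v3: WRITE d=57  (d history now [(3, 57)])
READ e @v1: history=[(2, 54)] -> no version <= 1 -> NONE
v4: WRITE a=21  (a history now [(4, 21)])
v5: WRITE c=9  (c history now [(1, 24), (5, 9)])
v6: WRITE e=40  (e history now [(2, 54), (6, 40)])
READ b @v5: history=[] -> no version <= 5 -> NONE
v7: WRITE a=24  (a history now [(4, 21), (7, 24)])
READ e @v3: history=[(2, 54), (6, 40)] -> pick v2 -> 54
v8: WRITE e=51  (e history now [(2, 54), (6, 40), (8, 51)])
READ d @v4: history=[(3, 57)] -> pick v3 -> 57
v9: WRITE e=49  (e history now [(2, 54), (6, 40), (8, 51), (9, 49)])
READ c @v1: history=[(1, 24), (5, 9)] -> pick v1 -> 24
v10: WRITE c=31  (c history now [(1, 24), (5, 9), (10, 31)])
READ b @v7: history=[] -> no version <= 7 -> NONE
v11: WRITE b=31  (b history now [(11, 31)])
v12: WRITE e=26  (e history now [(2, 54), (6, 40), (8, 51), (9, 49), (12, 26)])
v13: WRITE e=49  (e history now [(2, 54), (6, 40), (8, 51), (9, 49), (12, 26), (13, 49)])
v14: WRITE b=46  (b history now [(11, 31), (14, 46)])
READ c @v5: history=[(1, 24), (5, 9), (10, 31)] -> pick v5 -> 9

Answer: NONE
NONE
54
57
24
NONE
9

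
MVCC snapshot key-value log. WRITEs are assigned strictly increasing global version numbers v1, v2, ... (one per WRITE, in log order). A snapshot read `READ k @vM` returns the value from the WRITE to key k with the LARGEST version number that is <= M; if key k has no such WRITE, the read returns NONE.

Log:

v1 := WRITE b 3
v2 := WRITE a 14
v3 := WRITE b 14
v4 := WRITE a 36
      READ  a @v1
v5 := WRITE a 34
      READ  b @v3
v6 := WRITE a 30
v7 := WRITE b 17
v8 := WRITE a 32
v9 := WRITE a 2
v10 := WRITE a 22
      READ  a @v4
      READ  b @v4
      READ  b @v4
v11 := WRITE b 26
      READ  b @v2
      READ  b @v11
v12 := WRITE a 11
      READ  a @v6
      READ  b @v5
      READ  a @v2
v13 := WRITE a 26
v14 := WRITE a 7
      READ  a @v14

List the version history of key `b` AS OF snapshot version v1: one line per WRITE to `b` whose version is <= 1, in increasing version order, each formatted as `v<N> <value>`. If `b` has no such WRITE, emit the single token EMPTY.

Scan writes for key=b with version <= 1:
  v1 WRITE b 3 -> keep
  v2 WRITE a 14 -> skip
  v3 WRITE b 14 -> drop (> snap)
  v4 WRITE a 36 -> skip
  v5 WRITE a 34 -> skip
  v6 WRITE a 30 -> skip
  v7 WRITE b 17 -> drop (> snap)
  v8 WRITE a 32 -> skip
  v9 WRITE a 2 -> skip
  v10 WRITE a 22 -> skip
  v11 WRITE b 26 -> drop (> snap)
  v12 WRITE a 11 -> skip
  v13 WRITE a 26 -> skip
  v14 WRITE a 7 -> skip
Collected: [(1, 3)]

Answer: v1 3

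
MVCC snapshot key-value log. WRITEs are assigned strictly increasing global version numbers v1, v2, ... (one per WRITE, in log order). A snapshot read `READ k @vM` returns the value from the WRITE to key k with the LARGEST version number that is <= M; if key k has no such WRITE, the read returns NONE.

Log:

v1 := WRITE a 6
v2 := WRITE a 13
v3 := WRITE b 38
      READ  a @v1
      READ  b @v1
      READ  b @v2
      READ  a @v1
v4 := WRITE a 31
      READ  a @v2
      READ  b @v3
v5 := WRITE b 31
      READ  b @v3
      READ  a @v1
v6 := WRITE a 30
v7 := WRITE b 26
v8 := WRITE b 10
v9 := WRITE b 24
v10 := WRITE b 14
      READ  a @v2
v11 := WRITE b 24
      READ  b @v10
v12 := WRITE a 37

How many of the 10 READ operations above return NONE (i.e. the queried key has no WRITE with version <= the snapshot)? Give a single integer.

v1: WRITE a=6  (a history now [(1, 6)])
v2: WRITE a=13  (a history now [(1, 6), (2, 13)])
v3: WRITE b=38  (b history now [(3, 38)])
READ a @v1: history=[(1, 6), (2, 13)] -> pick v1 -> 6
READ b @v1: history=[(3, 38)] -> no version <= 1 -> NONE
READ b @v2: history=[(3, 38)] -> no version <= 2 -> NONE
READ a @v1: history=[(1, 6), (2, 13)] -> pick v1 -> 6
v4: WRITE a=31  (a history now [(1, 6), (2, 13), (4, 31)])
READ a @v2: history=[(1, 6), (2, 13), (4, 31)] -> pick v2 -> 13
READ b @v3: history=[(3, 38)] -> pick v3 -> 38
v5: WRITE b=31  (b history now [(3, 38), (5, 31)])
READ b @v3: history=[(3, 38), (5, 31)] -> pick v3 -> 38
READ a @v1: history=[(1, 6), (2, 13), (4, 31)] -> pick v1 -> 6
v6: WRITE a=30  (a history now [(1, 6), (2, 13), (4, 31), (6, 30)])
v7: WRITE b=26  (b history now [(3, 38), (5, 31), (7, 26)])
v8: WRITE b=10  (b history now [(3, 38), (5, 31), (7, 26), (8, 10)])
v9: WRITE b=24  (b history now [(3, 38), (5, 31), (7, 26), (8, 10), (9, 24)])
v10: WRITE b=14  (b history now [(3, 38), (5, 31), (7, 26), (8, 10), (9, 24), (10, 14)])
READ a @v2: history=[(1, 6), (2, 13), (4, 31), (6, 30)] -> pick v2 -> 13
v11: WRITE b=24  (b history now [(3, 38), (5, 31), (7, 26), (8, 10), (9, 24), (10, 14), (11, 24)])
READ b @v10: history=[(3, 38), (5, 31), (7, 26), (8, 10), (9, 24), (10, 14), (11, 24)] -> pick v10 -> 14
v12: WRITE a=37  (a history now [(1, 6), (2, 13), (4, 31), (6, 30), (12, 37)])
Read results in order: ['6', 'NONE', 'NONE', '6', '13', '38', '38', '6', '13', '14']
NONE count = 2

Answer: 2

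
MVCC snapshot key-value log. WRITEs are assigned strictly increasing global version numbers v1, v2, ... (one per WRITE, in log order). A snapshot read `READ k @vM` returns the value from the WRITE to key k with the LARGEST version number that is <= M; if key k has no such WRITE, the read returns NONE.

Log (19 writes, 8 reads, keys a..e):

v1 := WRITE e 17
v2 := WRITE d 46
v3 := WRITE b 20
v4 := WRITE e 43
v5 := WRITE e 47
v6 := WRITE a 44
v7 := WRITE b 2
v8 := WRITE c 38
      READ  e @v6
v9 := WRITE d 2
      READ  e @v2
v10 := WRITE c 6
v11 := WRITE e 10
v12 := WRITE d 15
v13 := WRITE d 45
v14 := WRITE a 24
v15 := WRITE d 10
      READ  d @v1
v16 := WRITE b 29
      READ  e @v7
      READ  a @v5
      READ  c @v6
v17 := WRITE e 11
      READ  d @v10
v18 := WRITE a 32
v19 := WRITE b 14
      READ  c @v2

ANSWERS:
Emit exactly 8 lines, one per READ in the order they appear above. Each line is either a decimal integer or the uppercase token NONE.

Answer: 47
17
NONE
47
NONE
NONE
2
NONE

Derivation:
v1: WRITE e=17  (e history now [(1, 17)])
v2: WRITE d=46  (d history now [(2, 46)])
v3: WRITE b=20  (b history now [(3, 20)])
v4: WRITE e=43  (e history now [(1, 17), (4, 43)])
v5: WRITE e=47  (e history now [(1, 17), (4, 43), (5, 47)])
v6: WRITE a=44  (a history now [(6, 44)])
v7: WRITE b=2  (b history now [(3, 20), (7, 2)])
v8: WRITE c=38  (c history now [(8, 38)])
READ e @v6: history=[(1, 17), (4, 43), (5, 47)] -> pick v5 -> 47
v9: WRITE d=2  (d history now [(2, 46), (9, 2)])
READ e @v2: history=[(1, 17), (4, 43), (5, 47)] -> pick v1 -> 17
v10: WRITE c=6  (c history now [(8, 38), (10, 6)])
v11: WRITE e=10  (e history now [(1, 17), (4, 43), (5, 47), (11, 10)])
v12: WRITE d=15  (d history now [(2, 46), (9, 2), (12, 15)])
v13: WRITE d=45  (d history now [(2, 46), (9, 2), (12, 15), (13, 45)])
v14: WRITE a=24  (a history now [(6, 44), (14, 24)])
v15: WRITE d=10  (d history now [(2, 46), (9, 2), (12, 15), (13, 45), (15, 10)])
READ d @v1: history=[(2, 46), (9, 2), (12, 15), (13, 45), (15, 10)] -> no version <= 1 -> NONE
v16: WRITE b=29  (b history now [(3, 20), (7, 2), (16, 29)])
READ e @v7: history=[(1, 17), (4, 43), (5, 47), (11, 10)] -> pick v5 -> 47
READ a @v5: history=[(6, 44), (14, 24)] -> no version <= 5 -> NONE
READ c @v6: history=[(8, 38), (10, 6)] -> no version <= 6 -> NONE
v17: WRITE e=11  (e history now [(1, 17), (4, 43), (5, 47), (11, 10), (17, 11)])
READ d @v10: history=[(2, 46), (9, 2), (12, 15), (13, 45), (15, 10)] -> pick v9 -> 2
v18: WRITE a=32  (a history now [(6, 44), (14, 24), (18, 32)])
v19: WRITE b=14  (b history now [(3, 20), (7, 2), (16, 29), (19, 14)])
READ c @v2: history=[(8, 38), (10, 6)] -> no version <= 2 -> NONE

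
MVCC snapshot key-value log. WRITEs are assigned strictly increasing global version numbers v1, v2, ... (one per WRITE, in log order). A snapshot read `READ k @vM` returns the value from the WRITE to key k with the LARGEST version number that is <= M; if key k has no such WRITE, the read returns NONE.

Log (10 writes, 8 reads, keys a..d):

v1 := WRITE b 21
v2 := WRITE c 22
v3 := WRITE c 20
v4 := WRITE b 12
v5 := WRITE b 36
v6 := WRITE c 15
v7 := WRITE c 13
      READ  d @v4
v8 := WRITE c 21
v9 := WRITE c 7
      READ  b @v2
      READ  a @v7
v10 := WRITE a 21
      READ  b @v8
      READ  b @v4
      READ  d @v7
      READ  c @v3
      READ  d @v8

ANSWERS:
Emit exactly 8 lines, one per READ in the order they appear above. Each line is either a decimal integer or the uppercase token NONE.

Answer: NONE
21
NONE
36
12
NONE
20
NONE

Derivation:
v1: WRITE b=21  (b history now [(1, 21)])
v2: WRITE c=22  (c history now [(2, 22)])
v3: WRITE c=20  (c history now [(2, 22), (3, 20)])
v4: WRITE b=12  (b history now [(1, 21), (4, 12)])
v5: WRITE b=36  (b history now [(1, 21), (4, 12), (5, 36)])
v6: WRITE c=15  (c history now [(2, 22), (3, 20), (6, 15)])
v7: WRITE c=13  (c history now [(2, 22), (3, 20), (6, 15), (7, 13)])
READ d @v4: history=[] -> no version <= 4 -> NONE
v8: WRITE c=21  (c history now [(2, 22), (3, 20), (6, 15), (7, 13), (8, 21)])
v9: WRITE c=7  (c history now [(2, 22), (3, 20), (6, 15), (7, 13), (8, 21), (9, 7)])
READ b @v2: history=[(1, 21), (4, 12), (5, 36)] -> pick v1 -> 21
READ a @v7: history=[] -> no version <= 7 -> NONE
v10: WRITE a=21  (a history now [(10, 21)])
READ b @v8: history=[(1, 21), (4, 12), (5, 36)] -> pick v5 -> 36
READ b @v4: history=[(1, 21), (4, 12), (5, 36)] -> pick v4 -> 12
READ d @v7: history=[] -> no version <= 7 -> NONE
READ c @v3: history=[(2, 22), (3, 20), (6, 15), (7, 13), (8, 21), (9, 7)] -> pick v3 -> 20
READ d @v8: history=[] -> no version <= 8 -> NONE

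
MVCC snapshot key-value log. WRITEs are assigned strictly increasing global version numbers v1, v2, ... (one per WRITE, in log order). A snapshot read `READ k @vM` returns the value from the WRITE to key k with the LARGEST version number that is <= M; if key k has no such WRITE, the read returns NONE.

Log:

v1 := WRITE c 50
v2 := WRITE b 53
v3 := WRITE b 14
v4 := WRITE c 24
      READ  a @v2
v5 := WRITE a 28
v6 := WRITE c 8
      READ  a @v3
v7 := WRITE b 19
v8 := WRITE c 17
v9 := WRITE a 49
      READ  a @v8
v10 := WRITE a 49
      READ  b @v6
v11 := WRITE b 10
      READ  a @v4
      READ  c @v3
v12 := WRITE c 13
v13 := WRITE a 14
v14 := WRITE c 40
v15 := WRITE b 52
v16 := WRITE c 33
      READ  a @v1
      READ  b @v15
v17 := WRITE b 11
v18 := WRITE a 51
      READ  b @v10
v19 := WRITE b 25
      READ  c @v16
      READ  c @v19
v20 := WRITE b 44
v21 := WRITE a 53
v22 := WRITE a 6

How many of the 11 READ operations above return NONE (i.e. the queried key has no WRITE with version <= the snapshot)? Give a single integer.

v1: WRITE c=50  (c history now [(1, 50)])
v2: WRITE b=53  (b history now [(2, 53)])
v3: WRITE b=14  (b history now [(2, 53), (3, 14)])
v4: WRITE c=24  (c history now [(1, 50), (4, 24)])
READ a @v2: history=[] -> no version <= 2 -> NONE
v5: WRITE a=28  (a history now [(5, 28)])
v6: WRITE c=8  (c history now [(1, 50), (4, 24), (6, 8)])
READ a @v3: history=[(5, 28)] -> no version <= 3 -> NONE
v7: WRITE b=19  (b history now [(2, 53), (3, 14), (7, 19)])
v8: WRITE c=17  (c history now [(1, 50), (4, 24), (6, 8), (8, 17)])
v9: WRITE a=49  (a history now [(5, 28), (9, 49)])
READ a @v8: history=[(5, 28), (9, 49)] -> pick v5 -> 28
v10: WRITE a=49  (a history now [(5, 28), (9, 49), (10, 49)])
READ b @v6: history=[(2, 53), (3, 14), (7, 19)] -> pick v3 -> 14
v11: WRITE b=10  (b history now [(2, 53), (3, 14), (7, 19), (11, 10)])
READ a @v4: history=[(5, 28), (9, 49), (10, 49)] -> no version <= 4 -> NONE
READ c @v3: history=[(1, 50), (4, 24), (6, 8), (8, 17)] -> pick v1 -> 50
v12: WRITE c=13  (c history now [(1, 50), (4, 24), (6, 8), (8, 17), (12, 13)])
v13: WRITE a=14  (a history now [(5, 28), (9, 49), (10, 49), (13, 14)])
v14: WRITE c=40  (c history now [(1, 50), (4, 24), (6, 8), (8, 17), (12, 13), (14, 40)])
v15: WRITE b=52  (b history now [(2, 53), (3, 14), (7, 19), (11, 10), (15, 52)])
v16: WRITE c=33  (c history now [(1, 50), (4, 24), (6, 8), (8, 17), (12, 13), (14, 40), (16, 33)])
READ a @v1: history=[(5, 28), (9, 49), (10, 49), (13, 14)] -> no version <= 1 -> NONE
READ b @v15: history=[(2, 53), (3, 14), (7, 19), (11, 10), (15, 52)] -> pick v15 -> 52
v17: WRITE b=11  (b history now [(2, 53), (3, 14), (7, 19), (11, 10), (15, 52), (17, 11)])
v18: WRITE a=51  (a history now [(5, 28), (9, 49), (10, 49), (13, 14), (18, 51)])
READ b @v10: history=[(2, 53), (3, 14), (7, 19), (11, 10), (15, 52), (17, 11)] -> pick v7 -> 19
v19: WRITE b=25  (b history now [(2, 53), (3, 14), (7, 19), (11, 10), (15, 52), (17, 11), (19, 25)])
READ c @v16: history=[(1, 50), (4, 24), (6, 8), (8, 17), (12, 13), (14, 40), (16, 33)] -> pick v16 -> 33
READ c @v19: history=[(1, 50), (4, 24), (6, 8), (8, 17), (12, 13), (14, 40), (16, 33)] -> pick v16 -> 33
v20: WRITE b=44  (b history now [(2, 53), (3, 14), (7, 19), (11, 10), (15, 52), (17, 11), (19, 25), (20, 44)])
v21: WRITE a=53  (a history now [(5, 28), (9, 49), (10, 49), (13, 14), (18, 51), (21, 53)])
v22: WRITE a=6  (a history now [(5, 28), (9, 49), (10, 49), (13, 14), (18, 51), (21, 53), (22, 6)])
Read results in order: ['NONE', 'NONE', '28', '14', 'NONE', '50', 'NONE', '52', '19', '33', '33']
NONE count = 4

Answer: 4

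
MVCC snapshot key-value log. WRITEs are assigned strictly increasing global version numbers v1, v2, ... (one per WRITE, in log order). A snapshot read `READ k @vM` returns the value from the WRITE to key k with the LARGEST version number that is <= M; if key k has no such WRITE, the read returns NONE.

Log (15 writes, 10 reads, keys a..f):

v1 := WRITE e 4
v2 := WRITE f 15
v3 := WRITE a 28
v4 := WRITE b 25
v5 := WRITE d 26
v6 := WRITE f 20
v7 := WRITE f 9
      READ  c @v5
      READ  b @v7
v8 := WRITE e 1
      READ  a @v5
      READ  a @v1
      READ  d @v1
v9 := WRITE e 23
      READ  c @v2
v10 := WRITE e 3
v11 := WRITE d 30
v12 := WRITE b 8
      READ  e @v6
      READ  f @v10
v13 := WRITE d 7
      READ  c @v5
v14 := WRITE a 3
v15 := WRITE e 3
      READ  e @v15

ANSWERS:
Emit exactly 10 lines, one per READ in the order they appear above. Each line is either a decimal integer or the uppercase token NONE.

v1: WRITE e=4  (e history now [(1, 4)])
v2: WRITE f=15  (f history now [(2, 15)])
v3: WRITE a=28  (a history now [(3, 28)])
v4: WRITE b=25  (b history now [(4, 25)])
v5: WRITE d=26  (d history now [(5, 26)])
v6: WRITE f=20  (f history now [(2, 15), (6, 20)])
v7: WRITE f=9  (f history now [(2, 15), (6, 20), (7, 9)])
READ c @v5: history=[] -> no version <= 5 -> NONE
READ b @v7: history=[(4, 25)] -> pick v4 -> 25
v8: WRITE e=1  (e history now [(1, 4), (8, 1)])
READ a @v5: history=[(3, 28)] -> pick v3 -> 28
READ a @v1: history=[(3, 28)] -> no version <= 1 -> NONE
READ d @v1: history=[(5, 26)] -> no version <= 1 -> NONE
v9: WRITE e=23  (e history now [(1, 4), (8, 1), (9, 23)])
READ c @v2: history=[] -> no version <= 2 -> NONE
v10: WRITE e=3  (e history now [(1, 4), (8, 1), (9, 23), (10, 3)])
v11: WRITE d=30  (d history now [(5, 26), (11, 30)])
v12: WRITE b=8  (b history now [(4, 25), (12, 8)])
READ e @v6: history=[(1, 4), (8, 1), (9, 23), (10, 3)] -> pick v1 -> 4
READ f @v10: history=[(2, 15), (6, 20), (7, 9)] -> pick v7 -> 9
v13: WRITE d=7  (d history now [(5, 26), (11, 30), (13, 7)])
READ c @v5: history=[] -> no version <= 5 -> NONE
v14: WRITE a=3  (a history now [(3, 28), (14, 3)])
v15: WRITE e=3  (e history now [(1, 4), (8, 1), (9, 23), (10, 3), (15, 3)])
READ e @v15: history=[(1, 4), (8, 1), (9, 23), (10, 3), (15, 3)] -> pick v15 -> 3

Answer: NONE
25
28
NONE
NONE
NONE
4
9
NONE
3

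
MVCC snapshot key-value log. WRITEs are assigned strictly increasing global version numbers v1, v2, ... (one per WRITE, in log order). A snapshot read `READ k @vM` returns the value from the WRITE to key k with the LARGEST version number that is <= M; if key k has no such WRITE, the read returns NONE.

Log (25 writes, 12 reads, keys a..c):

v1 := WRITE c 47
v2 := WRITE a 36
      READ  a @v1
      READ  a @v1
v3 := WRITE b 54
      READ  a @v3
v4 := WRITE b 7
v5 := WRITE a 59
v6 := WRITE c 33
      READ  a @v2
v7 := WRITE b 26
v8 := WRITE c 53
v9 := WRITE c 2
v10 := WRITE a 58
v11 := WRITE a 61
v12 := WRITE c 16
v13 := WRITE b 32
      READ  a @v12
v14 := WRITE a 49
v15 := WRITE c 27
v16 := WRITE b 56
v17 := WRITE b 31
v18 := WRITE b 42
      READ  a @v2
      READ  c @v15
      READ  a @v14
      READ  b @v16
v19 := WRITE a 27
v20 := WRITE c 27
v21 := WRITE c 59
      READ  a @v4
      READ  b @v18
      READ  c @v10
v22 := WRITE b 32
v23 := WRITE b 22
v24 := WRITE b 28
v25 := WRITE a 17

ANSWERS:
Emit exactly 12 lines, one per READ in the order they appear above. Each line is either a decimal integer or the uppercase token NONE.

v1: WRITE c=47  (c history now [(1, 47)])
v2: WRITE a=36  (a history now [(2, 36)])
READ a @v1: history=[(2, 36)] -> no version <= 1 -> NONE
READ a @v1: history=[(2, 36)] -> no version <= 1 -> NONE
v3: WRITE b=54  (b history now [(3, 54)])
READ a @v3: history=[(2, 36)] -> pick v2 -> 36
v4: WRITE b=7  (b history now [(3, 54), (4, 7)])
v5: WRITE a=59  (a history now [(2, 36), (5, 59)])
v6: WRITE c=33  (c history now [(1, 47), (6, 33)])
READ a @v2: history=[(2, 36), (5, 59)] -> pick v2 -> 36
v7: WRITE b=26  (b history now [(3, 54), (4, 7), (7, 26)])
v8: WRITE c=53  (c history now [(1, 47), (6, 33), (8, 53)])
v9: WRITE c=2  (c history now [(1, 47), (6, 33), (8, 53), (9, 2)])
v10: WRITE a=58  (a history now [(2, 36), (5, 59), (10, 58)])
v11: WRITE a=61  (a history now [(2, 36), (5, 59), (10, 58), (11, 61)])
v12: WRITE c=16  (c history now [(1, 47), (6, 33), (8, 53), (9, 2), (12, 16)])
v13: WRITE b=32  (b history now [(3, 54), (4, 7), (7, 26), (13, 32)])
READ a @v12: history=[(2, 36), (5, 59), (10, 58), (11, 61)] -> pick v11 -> 61
v14: WRITE a=49  (a history now [(2, 36), (5, 59), (10, 58), (11, 61), (14, 49)])
v15: WRITE c=27  (c history now [(1, 47), (6, 33), (8, 53), (9, 2), (12, 16), (15, 27)])
v16: WRITE b=56  (b history now [(3, 54), (4, 7), (7, 26), (13, 32), (16, 56)])
v17: WRITE b=31  (b history now [(3, 54), (4, 7), (7, 26), (13, 32), (16, 56), (17, 31)])
v18: WRITE b=42  (b history now [(3, 54), (4, 7), (7, 26), (13, 32), (16, 56), (17, 31), (18, 42)])
READ a @v2: history=[(2, 36), (5, 59), (10, 58), (11, 61), (14, 49)] -> pick v2 -> 36
READ c @v15: history=[(1, 47), (6, 33), (8, 53), (9, 2), (12, 16), (15, 27)] -> pick v15 -> 27
READ a @v14: history=[(2, 36), (5, 59), (10, 58), (11, 61), (14, 49)] -> pick v14 -> 49
READ b @v16: history=[(3, 54), (4, 7), (7, 26), (13, 32), (16, 56), (17, 31), (18, 42)] -> pick v16 -> 56
v19: WRITE a=27  (a history now [(2, 36), (5, 59), (10, 58), (11, 61), (14, 49), (19, 27)])
v20: WRITE c=27  (c history now [(1, 47), (6, 33), (8, 53), (9, 2), (12, 16), (15, 27), (20, 27)])
v21: WRITE c=59  (c history now [(1, 47), (6, 33), (8, 53), (9, 2), (12, 16), (15, 27), (20, 27), (21, 59)])
READ a @v4: history=[(2, 36), (5, 59), (10, 58), (11, 61), (14, 49), (19, 27)] -> pick v2 -> 36
READ b @v18: history=[(3, 54), (4, 7), (7, 26), (13, 32), (16, 56), (17, 31), (18, 42)] -> pick v18 -> 42
READ c @v10: history=[(1, 47), (6, 33), (8, 53), (9, 2), (12, 16), (15, 27), (20, 27), (21, 59)] -> pick v9 -> 2
v22: WRITE b=32  (b history now [(3, 54), (4, 7), (7, 26), (13, 32), (16, 56), (17, 31), (18, 42), (22, 32)])
v23: WRITE b=22  (b history now [(3, 54), (4, 7), (7, 26), (13, 32), (16, 56), (17, 31), (18, 42), (22, 32), (23, 22)])
v24: WRITE b=28  (b history now [(3, 54), (4, 7), (7, 26), (13, 32), (16, 56), (17, 31), (18, 42), (22, 32), (23, 22), (24, 28)])
v25: WRITE a=17  (a history now [(2, 36), (5, 59), (10, 58), (11, 61), (14, 49), (19, 27), (25, 17)])

Answer: NONE
NONE
36
36
61
36
27
49
56
36
42
2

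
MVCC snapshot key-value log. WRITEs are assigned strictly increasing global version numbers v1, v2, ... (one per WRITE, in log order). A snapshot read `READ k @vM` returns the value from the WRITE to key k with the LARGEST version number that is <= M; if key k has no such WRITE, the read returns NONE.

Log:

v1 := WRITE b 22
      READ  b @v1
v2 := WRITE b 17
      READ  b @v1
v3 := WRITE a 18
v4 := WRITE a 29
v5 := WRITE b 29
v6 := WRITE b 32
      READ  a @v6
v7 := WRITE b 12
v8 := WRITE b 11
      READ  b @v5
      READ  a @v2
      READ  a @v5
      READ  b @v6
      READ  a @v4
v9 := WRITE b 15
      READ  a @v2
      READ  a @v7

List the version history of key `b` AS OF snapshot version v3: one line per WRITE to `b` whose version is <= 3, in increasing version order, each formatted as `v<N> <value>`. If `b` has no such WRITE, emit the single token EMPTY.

Scan writes for key=b with version <= 3:
  v1 WRITE b 22 -> keep
  v2 WRITE b 17 -> keep
  v3 WRITE a 18 -> skip
  v4 WRITE a 29 -> skip
  v5 WRITE b 29 -> drop (> snap)
  v6 WRITE b 32 -> drop (> snap)
  v7 WRITE b 12 -> drop (> snap)
  v8 WRITE b 11 -> drop (> snap)
  v9 WRITE b 15 -> drop (> snap)
Collected: [(1, 22), (2, 17)]

Answer: v1 22
v2 17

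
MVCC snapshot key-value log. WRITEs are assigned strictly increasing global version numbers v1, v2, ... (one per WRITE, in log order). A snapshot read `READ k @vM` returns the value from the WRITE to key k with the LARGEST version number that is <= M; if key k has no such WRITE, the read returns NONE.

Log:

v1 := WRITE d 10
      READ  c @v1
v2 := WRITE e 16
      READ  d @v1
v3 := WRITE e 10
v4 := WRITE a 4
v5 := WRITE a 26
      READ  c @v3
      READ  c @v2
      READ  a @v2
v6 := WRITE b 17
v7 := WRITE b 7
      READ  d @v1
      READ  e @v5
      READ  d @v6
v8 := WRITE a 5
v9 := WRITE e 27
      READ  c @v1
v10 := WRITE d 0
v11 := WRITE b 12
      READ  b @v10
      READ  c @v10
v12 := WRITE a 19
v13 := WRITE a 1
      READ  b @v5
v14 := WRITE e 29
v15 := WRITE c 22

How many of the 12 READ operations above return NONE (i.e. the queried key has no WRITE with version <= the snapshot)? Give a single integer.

Answer: 7

Derivation:
v1: WRITE d=10  (d history now [(1, 10)])
READ c @v1: history=[] -> no version <= 1 -> NONE
v2: WRITE e=16  (e history now [(2, 16)])
READ d @v1: history=[(1, 10)] -> pick v1 -> 10
v3: WRITE e=10  (e history now [(2, 16), (3, 10)])
v4: WRITE a=4  (a history now [(4, 4)])
v5: WRITE a=26  (a history now [(4, 4), (5, 26)])
READ c @v3: history=[] -> no version <= 3 -> NONE
READ c @v2: history=[] -> no version <= 2 -> NONE
READ a @v2: history=[(4, 4), (5, 26)] -> no version <= 2 -> NONE
v6: WRITE b=17  (b history now [(6, 17)])
v7: WRITE b=7  (b history now [(6, 17), (7, 7)])
READ d @v1: history=[(1, 10)] -> pick v1 -> 10
READ e @v5: history=[(2, 16), (3, 10)] -> pick v3 -> 10
READ d @v6: history=[(1, 10)] -> pick v1 -> 10
v8: WRITE a=5  (a history now [(4, 4), (5, 26), (8, 5)])
v9: WRITE e=27  (e history now [(2, 16), (3, 10), (9, 27)])
READ c @v1: history=[] -> no version <= 1 -> NONE
v10: WRITE d=0  (d history now [(1, 10), (10, 0)])
v11: WRITE b=12  (b history now [(6, 17), (7, 7), (11, 12)])
READ b @v10: history=[(6, 17), (7, 7), (11, 12)] -> pick v7 -> 7
READ c @v10: history=[] -> no version <= 10 -> NONE
v12: WRITE a=19  (a history now [(4, 4), (5, 26), (8, 5), (12, 19)])
v13: WRITE a=1  (a history now [(4, 4), (5, 26), (8, 5), (12, 19), (13, 1)])
READ b @v5: history=[(6, 17), (7, 7), (11, 12)] -> no version <= 5 -> NONE
v14: WRITE e=29  (e history now [(2, 16), (3, 10), (9, 27), (14, 29)])
v15: WRITE c=22  (c history now [(15, 22)])
Read results in order: ['NONE', '10', 'NONE', 'NONE', 'NONE', '10', '10', '10', 'NONE', '7', 'NONE', 'NONE']
NONE count = 7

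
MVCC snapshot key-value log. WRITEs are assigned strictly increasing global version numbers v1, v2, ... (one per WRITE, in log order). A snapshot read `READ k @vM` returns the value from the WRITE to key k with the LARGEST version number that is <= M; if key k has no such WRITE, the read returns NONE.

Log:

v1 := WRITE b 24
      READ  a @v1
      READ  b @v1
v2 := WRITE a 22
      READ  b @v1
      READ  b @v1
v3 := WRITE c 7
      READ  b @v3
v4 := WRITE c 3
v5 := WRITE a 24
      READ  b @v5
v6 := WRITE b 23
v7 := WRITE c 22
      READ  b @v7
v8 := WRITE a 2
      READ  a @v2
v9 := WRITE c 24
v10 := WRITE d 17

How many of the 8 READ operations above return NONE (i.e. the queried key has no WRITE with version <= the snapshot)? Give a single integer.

v1: WRITE b=24  (b history now [(1, 24)])
READ a @v1: history=[] -> no version <= 1 -> NONE
READ b @v1: history=[(1, 24)] -> pick v1 -> 24
v2: WRITE a=22  (a history now [(2, 22)])
READ b @v1: history=[(1, 24)] -> pick v1 -> 24
READ b @v1: history=[(1, 24)] -> pick v1 -> 24
v3: WRITE c=7  (c history now [(3, 7)])
READ b @v3: history=[(1, 24)] -> pick v1 -> 24
v4: WRITE c=3  (c history now [(3, 7), (4, 3)])
v5: WRITE a=24  (a history now [(2, 22), (5, 24)])
READ b @v5: history=[(1, 24)] -> pick v1 -> 24
v6: WRITE b=23  (b history now [(1, 24), (6, 23)])
v7: WRITE c=22  (c history now [(3, 7), (4, 3), (7, 22)])
READ b @v7: history=[(1, 24), (6, 23)] -> pick v6 -> 23
v8: WRITE a=2  (a history now [(2, 22), (5, 24), (8, 2)])
READ a @v2: history=[(2, 22), (5, 24), (8, 2)] -> pick v2 -> 22
v9: WRITE c=24  (c history now [(3, 7), (4, 3), (7, 22), (9, 24)])
v10: WRITE d=17  (d history now [(10, 17)])
Read results in order: ['NONE', '24', '24', '24', '24', '24', '23', '22']
NONE count = 1

Answer: 1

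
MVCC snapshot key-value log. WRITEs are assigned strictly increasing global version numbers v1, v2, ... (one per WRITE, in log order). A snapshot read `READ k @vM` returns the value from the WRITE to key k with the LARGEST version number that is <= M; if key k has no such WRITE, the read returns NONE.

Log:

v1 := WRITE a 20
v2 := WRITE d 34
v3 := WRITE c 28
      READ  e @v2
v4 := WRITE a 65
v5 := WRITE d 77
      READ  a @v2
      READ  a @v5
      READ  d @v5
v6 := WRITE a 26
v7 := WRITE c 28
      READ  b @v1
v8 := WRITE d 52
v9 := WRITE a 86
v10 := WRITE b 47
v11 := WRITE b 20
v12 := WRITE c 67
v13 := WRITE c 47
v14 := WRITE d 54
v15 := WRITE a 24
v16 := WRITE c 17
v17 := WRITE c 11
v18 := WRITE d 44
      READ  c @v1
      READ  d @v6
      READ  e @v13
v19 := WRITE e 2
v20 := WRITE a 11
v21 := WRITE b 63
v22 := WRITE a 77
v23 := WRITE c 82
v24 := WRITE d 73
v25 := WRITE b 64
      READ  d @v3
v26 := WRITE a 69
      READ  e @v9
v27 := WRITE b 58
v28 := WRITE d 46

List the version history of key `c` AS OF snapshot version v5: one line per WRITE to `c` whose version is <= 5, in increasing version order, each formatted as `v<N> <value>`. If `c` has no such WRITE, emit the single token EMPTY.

Scan writes for key=c with version <= 5:
  v1 WRITE a 20 -> skip
  v2 WRITE d 34 -> skip
  v3 WRITE c 28 -> keep
  v4 WRITE a 65 -> skip
  v5 WRITE d 77 -> skip
  v6 WRITE a 26 -> skip
  v7 WRITE c 28 -> drop (> snap)
  v8 WRITE d 52 -> skip
  v9 WRITE a 86 -> skip
  v10 WRITE b 47 -> skip
  v11 WRITE b 20 -> skip
  v12 WRITE c 67 -> drop (> snap)
  v13 WRITE c 47 -> drop (> snap)
  v14 WRITE d 54 -> skip
  v15 WRITE a 24 -> skip
  v16 WRITE c 17 -> drop (> snap)
  v17 WRITE c 11 -> drop (> snap)
  v18 WRITE d 44 -> skip
  v19 WRITE e 2 -> skip
  v20 WRITE a 11 -> skip
  v21 WRITE b 63 -> skip
  v22 WRITE a 77 -> skip
  v23 WRITE c 82 -> drop (> snap)
  v24 WRITE d 73 -> skip
  v25 WRITE b 64 -> skip
  v26 WRITE a 69 -> skip
  v27 WRITE b 58 -> skip
  v28 WRITE d 46 -> skip
Collected: [(3, 28)]

Answer: v3 28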